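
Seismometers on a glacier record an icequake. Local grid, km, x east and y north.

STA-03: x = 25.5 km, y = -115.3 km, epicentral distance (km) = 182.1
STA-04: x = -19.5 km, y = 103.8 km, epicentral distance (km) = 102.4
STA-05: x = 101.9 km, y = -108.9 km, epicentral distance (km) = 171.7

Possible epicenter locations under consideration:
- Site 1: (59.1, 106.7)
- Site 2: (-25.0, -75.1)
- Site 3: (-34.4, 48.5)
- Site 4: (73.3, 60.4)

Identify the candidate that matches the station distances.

For each candidate, compare |candidate − station| to the reported distance:
Site 1: residuals STA-03 42.4, STA-04 23.7, STA-05 48.1 → max 48.1 km
Site 2: residuals STA-03 117.6, STA-04 76.6, STA-05 40.4 → max 117.6 km
Site 3: residuals STA-03 7.7, STA-04 45.1, STA-05 36.5 → max 45.1 km
Site 4: residuals STA-03 0.0, STA-04 0.0, STA-05 0.0 → max 0.0 km
Only Site 4 has all residuals ≈ 0.

Site 4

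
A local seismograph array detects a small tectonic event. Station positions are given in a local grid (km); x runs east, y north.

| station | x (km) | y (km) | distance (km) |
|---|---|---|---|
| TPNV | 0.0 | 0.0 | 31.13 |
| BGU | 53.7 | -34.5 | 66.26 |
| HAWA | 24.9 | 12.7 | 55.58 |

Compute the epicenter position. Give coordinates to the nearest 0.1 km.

x ≈ -12.3 km, y ≈ -28.6 km

Circle about each station: x² + y² = 31.13²; (x − 53.7)² + (y + 34.5)² = 66.26²; (x − 24.9)² + (y − 12.7)² = 55.58².
Subtracting the TPNV equation from the BGU and HAWA equations removes the quadratic terms:
107.4 x − 69.0 y = 652.63
49.8 x + 25.4 y = -1338.76
Solving the 2×2 system: x ≈ -12.3, y ≈ -28.6 km.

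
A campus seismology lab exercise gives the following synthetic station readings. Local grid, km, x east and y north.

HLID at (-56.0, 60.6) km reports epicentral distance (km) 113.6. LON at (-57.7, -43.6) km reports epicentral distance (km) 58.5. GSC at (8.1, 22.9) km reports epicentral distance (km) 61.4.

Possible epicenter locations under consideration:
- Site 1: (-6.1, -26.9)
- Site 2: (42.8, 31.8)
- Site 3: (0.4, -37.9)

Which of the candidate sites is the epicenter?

For each candidate, compare |candidate − station| to the reported distance:
Site 1: residuals HLID 12.9, LON 4.3, GSC 9.6 → max 12.9 km
Site 2: residuals HLID 10.7, LON 67.1, GSC 25.6 → max 67.1 km
Site 3: residuals HLID 0.1, LON 0.1, GSC 0.1 → max 0.1 km
Only Site 3 has all residuals ≈ 0.

Site 3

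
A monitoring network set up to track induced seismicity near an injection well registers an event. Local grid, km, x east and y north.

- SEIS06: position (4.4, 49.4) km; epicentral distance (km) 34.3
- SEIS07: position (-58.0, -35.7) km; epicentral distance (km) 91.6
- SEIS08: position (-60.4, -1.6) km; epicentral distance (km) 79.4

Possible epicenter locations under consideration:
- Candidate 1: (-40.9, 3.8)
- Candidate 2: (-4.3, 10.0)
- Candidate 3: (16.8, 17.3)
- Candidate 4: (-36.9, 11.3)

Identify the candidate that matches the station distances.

For each candidate, compare |candidate − station| to the reported distance:
Candidate 1: residuals SEIS06 30.0, SEIS07 48.6, SEIS08 59.2 → max 59.2 km
Candidate 2: residuals SEIS06 6.0, SEIS07 21.1, SEIS08 22.1 → max 22.1 km
Candidate 3: residuals SEIS06 0.1, SEIS07 0.1, SEIS08 0.1 → max 0.1 km
Candidate 4: residuals SEIS06 21.9, SEIS07 40.1, SEIS08 52.6 → max 52.6 km
Only Candidate 3 has all residuals ≈ 0.

Candidate 3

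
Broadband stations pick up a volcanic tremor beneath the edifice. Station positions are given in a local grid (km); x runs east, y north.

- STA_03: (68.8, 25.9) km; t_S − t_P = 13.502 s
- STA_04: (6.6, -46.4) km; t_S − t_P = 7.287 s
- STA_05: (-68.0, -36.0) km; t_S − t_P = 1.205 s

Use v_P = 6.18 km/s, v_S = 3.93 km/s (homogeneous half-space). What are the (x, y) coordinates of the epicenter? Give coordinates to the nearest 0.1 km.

-68.5 km east, -23.0 km north

Distance from S−P lag: d = Δt · v_P v_S / (v_P − v_S) = Δt · (6.18·3.93)/(6.18−3.93) ≈ 10.7944·Δt.
So d_STA_03 = 145.75, d_STA_04 = 78.66, d_STA_05 = 13.01 km.
Circle about each station: (x − 68.8)² + (y − 25.9)² = 145.75²; (x − 6.6)² + (y + 46.4)² = 78.66²; (x + 68.0)² + (y + 36.0)² = 13.01².
Subtracting the STA_03 equation from the STA_04 and STA_05 equations removes the quadratic terms:
-124.4 x − 144.6 y = 11847.94
-273.6 x − 123.8 y = 21589.55
Solving the 2×2 system: x ≈ -68.5, y ≈ -23.0 km.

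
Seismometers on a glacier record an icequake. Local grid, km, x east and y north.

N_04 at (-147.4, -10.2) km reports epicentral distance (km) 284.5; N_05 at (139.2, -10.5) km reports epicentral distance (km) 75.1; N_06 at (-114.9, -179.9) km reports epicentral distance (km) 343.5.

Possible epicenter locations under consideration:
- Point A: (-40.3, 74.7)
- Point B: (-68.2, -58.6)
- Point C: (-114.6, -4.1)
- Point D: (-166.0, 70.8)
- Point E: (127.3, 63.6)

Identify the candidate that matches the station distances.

Point E

For each candidate, compare |candidate − station| to the reported distance:
Point A: residuals N_04 147.8, N_05 123.6, N_06 78.2 → max 147.8 km
Point B: residuals N_04 191.7, N_05 137.8, N_06 213.5 → max 213.5 km
Point C: residuals N_04 251.1, N_05 178.8, N_06 167.7 → max 251.1 km
Point D: residuals N_04 201.4, N_05 240.7, N_06 87.6 → max 240.7 km
Point E: residuals N_04 0.1, N_05 0.1, N_06 0.1 → max 0.1 km
Only Point E has all residuals ≈ 0.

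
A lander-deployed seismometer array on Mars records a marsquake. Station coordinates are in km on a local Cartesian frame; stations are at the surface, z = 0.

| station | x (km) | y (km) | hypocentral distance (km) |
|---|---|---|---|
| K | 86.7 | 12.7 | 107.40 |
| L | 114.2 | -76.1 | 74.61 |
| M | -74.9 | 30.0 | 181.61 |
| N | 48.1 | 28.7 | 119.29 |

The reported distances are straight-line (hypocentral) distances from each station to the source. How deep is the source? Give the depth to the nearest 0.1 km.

53.0 km

Each station gives a sphere (x−x_i)² + (y−y_i)² + z² = d_i² (stations at z=0).
Subtracting the K sphere from L and M: z² cancels, leaving linear equations in x and y:
55.0 x − 177.6 y = 17122.78
-323.2 x + 34.6 y = -22615.60
Solving: x ≈ 61.698, y ≈ -77.305 km (keep extra digits for the depth step; rounded: 61.7, -77.3).
Then from the K sphere: z² = 107.40² − (x − 86.7)² − (y − 12.7)² with x = 61.698, y = -77.305, so z ≈ 52.998 ≈ 53.0 km.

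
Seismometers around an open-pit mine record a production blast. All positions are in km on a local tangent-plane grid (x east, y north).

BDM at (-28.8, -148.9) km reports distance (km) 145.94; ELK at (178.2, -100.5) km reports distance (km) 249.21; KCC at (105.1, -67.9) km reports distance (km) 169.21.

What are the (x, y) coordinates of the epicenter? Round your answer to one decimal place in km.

(-51.9, -4.8)

Circle about each station: (x + 28.8)² + (y + 148.9)² = 145.94²; (x − 178.2)² + (y + 100.5)² = 249.21²; (x − 105.1)² + (y + 67.9)² = 169.21².
Subtracting pairs of circle equations eliminates x²+y² and gives linear equations (the radical axes):
414.0 x + 96.8 y = -21952.30
267.8 x + 162.0 y = -14677.77
Solving the 2×2 system: x ≈ -51.9, y ≈ -4.8 km.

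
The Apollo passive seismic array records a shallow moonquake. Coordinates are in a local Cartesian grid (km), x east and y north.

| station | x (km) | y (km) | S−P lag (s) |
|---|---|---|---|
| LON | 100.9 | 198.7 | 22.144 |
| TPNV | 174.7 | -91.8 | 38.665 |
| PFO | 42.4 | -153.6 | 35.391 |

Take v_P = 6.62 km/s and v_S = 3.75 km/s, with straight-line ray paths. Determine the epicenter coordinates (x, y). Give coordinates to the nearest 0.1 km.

x ≈ -77.2 km, y ≈ 128.2 km

Distance from S−P lag: d = Δt · v_P v_S / (v_P − v_S) = Δt · (6.62·3.75)/(6.62−3.75) ≈ 8.6498·Δt.
So d_LON = 191.54, d_TPNV = 334.45, d_PFO = 306.13 km.
Circle about each station: (x − 100.9)² + (y − 198.7)² = 191.54²; (x − 174.7)² + (y + 91.8)² = 334.45²; (x − 42.4)² + (y + 153.6)² = 306.13².
Subtracting the LON equation from the TPNV and PFO equations removes the quadratic terms:
147.6 x − 581.0 y = -85884.40
-117.0 x − 704.6 y = -81299.79
Solving the 2×2 system: x ≈ -77.2, y ≈ 128.2 km.
Check against LON (with the unrounded x, y): √((x − 100.9)²+(y − 198.7)²) = 191.56 ≈ 191.54 km. ✓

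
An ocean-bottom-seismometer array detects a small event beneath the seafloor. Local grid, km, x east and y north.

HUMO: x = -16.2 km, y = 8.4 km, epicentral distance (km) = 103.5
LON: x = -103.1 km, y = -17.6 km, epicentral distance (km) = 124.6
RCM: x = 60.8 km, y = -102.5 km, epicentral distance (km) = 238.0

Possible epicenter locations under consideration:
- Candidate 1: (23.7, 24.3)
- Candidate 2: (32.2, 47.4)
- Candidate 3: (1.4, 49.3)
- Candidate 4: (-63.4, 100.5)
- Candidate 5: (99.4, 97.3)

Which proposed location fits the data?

For each candidate, compare |candidate − station| to the reported distance:
Candidate 1: residuals HUMO 60.5, LON 8.9, RCM 105.9 → max 105.9 km
Candidate 2: residuals HUMO 41.3, LON 25.5, RCM 85.4 → max 85.4 km
Candidate 3: residuals HUMO 59.0, LON 0.5, RCM 75.0 → max 75.0 km
Candidate 4: residuals HUMO 0.0, LON 0.0, RCM 0.0 → max 0.0 km
Candidate 5: residuals HUMO 42.3, LON 108.2, RCM 34.5 → max 108.2 km
Only Candidate 4 has all residuals ≈ 0.

Candidate 4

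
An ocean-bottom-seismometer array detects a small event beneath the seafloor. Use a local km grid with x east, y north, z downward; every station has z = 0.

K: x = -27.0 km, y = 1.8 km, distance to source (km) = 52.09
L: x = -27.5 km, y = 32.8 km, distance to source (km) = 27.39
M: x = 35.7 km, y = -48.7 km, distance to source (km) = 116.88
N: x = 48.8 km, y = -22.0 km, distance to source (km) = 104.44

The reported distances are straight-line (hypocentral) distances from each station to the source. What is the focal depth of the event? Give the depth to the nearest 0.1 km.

21.9 km

Each station gives a sphere (x−x_i)² + (y−y_i)² + z² = d_i² (stations at z=0).
Subtracting the K sphere from L and M: z² cancels, leaving linear equations in x and y:
-1.0 x + 62.0 y = 3063.01
125.4 x − 101.0 y = -8033.63
Solving: x ≈ -24.593, y ≈ 49.007 km (keep extra digits for the depth step; rounded: -24.6, 49.0).
Then from the K sphere: z² = 52.09² − (x + 27.0)² − (y − 1.8)² with x = -24.593, y = 49.007, so z ≈ 21.888 ≈ 21.9 km.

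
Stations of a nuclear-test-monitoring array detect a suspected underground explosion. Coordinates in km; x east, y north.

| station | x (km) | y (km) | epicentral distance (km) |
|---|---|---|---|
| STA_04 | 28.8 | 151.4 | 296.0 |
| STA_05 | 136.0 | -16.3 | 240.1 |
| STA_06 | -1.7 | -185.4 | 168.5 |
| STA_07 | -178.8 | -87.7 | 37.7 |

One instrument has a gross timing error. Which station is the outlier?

Solve using three stations at a time. Using STA_04, STA_06, STA_07 (subtract circle equations pairwise → linear system) gives (x, y) ≈ (-141.2, -90.9).
Distances from that point to each station vs reported:
  STA_04: calculated 296.0 vs reported 296.0 → residual 0.0 km
  STA_05: calculated 287.1 vs reported 240.1 → residual 47.0 km
  STA_06: calculated 168.5 vs reported 168.5 → residual 0.0 km
  STA_07: calculated 37.7 vs reported 37.7 → residual 0.0 km
STA_04, STA_06, STA_07 are mutually consistent (residuals ≈ 0); STA_05 is off by 47.0 km.

STA_05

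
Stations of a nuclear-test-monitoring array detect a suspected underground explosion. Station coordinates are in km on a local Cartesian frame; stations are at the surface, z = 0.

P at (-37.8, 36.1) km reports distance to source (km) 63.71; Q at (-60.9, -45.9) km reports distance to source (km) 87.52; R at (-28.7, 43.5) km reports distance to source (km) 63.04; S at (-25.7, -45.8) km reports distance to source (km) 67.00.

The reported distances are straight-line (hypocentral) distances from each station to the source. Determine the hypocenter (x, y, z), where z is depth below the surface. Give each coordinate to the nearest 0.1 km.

Each station gives a sphere (x−x_i)² + (y−y_i)² + z² = d_i² (stations at z=0).
Subtracting the P sphere from Q and R: z² cancels, leaving linear equations in x and y:
-46.2 x − 164.0 y = -517.22
18.2 x + 14.8 y = 68.81
Solving: x ≈ 1.578, y ≈ 2.709 km (keep extra digits for the depth step; rounded: 1.6, 2.7).
Then from the P sphere: z² = 63.71² − (x + 37.8)² − (y − 36.1)² with x = 1.578, y = 2.709, so z ≈ 37.328 ≈ 37.3 km.
Check against S (with the unrounded solution): distance 67.01 ≈ 67.00 km. ✓

(1.6, 2.7, 37.3)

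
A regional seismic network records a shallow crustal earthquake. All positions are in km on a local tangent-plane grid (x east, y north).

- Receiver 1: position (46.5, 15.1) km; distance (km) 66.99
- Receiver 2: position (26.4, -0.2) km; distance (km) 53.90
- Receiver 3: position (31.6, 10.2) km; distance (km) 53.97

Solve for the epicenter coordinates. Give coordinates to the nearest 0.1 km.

(-19.1, 28.7)

Circle about each station: (x − 46.5)² + (y − 15.1)² = 66.99²; (x − 26.4)² + (y + 0.2)² = 53.90²; (x − 31.6)² + (y − 10.2)² = 53.97².
Subtracting pairs of circle equations eliminates x²+y² and gives linear equations (the radical axes):
-40.2 x − 30.6 y = -110.81
-29.8 x − 9.8 y = 287.24
Solving the 2×2 system: x ≈ -19.1, y ≈ 28.7 km.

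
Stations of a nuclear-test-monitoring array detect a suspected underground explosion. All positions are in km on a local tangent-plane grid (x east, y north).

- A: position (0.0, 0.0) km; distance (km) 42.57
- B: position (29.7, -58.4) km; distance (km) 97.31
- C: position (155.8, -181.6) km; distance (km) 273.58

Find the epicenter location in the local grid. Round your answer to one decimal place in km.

Circle about each station: x² + y² = 42.57²; (x − 29.7)² + (y + 58.4)² = 97.31²; (x − 155.8)² + (y + 181.6)² = 273.58².
Subtracting the A equation from the B and C equations removes the quadratic terms:
59.4 x − 116.8 y = -3364.38
311.6 x − 363.2 y = -15781.61
Solving the 2×2 system: x ≈ -41.9, y ≈ 7.5 km.
Check against A (with the unrounded x, y): √(x²+y²) = 42.59 ≈ 42.57 km. ✓

(-41.9, 7.5)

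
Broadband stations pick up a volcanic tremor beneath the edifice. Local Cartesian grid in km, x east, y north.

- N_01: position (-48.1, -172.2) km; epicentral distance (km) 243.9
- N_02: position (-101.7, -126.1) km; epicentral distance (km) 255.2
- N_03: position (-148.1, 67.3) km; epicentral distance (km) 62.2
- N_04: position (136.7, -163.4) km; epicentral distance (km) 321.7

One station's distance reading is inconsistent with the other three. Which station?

N_02

Solve using three stations at a time. Using N_01, N_03, N_04 (subtract circle equations pairwise → linear system) gives (x, y) ≈ (-86.0, 68.7).
Distances from that point to each station vs reported:
  N_01: calculated 243.9 vs reported 243.9 → residual 0.0 km
  N_02: calculated 195.4 vs reported 255.2 → residual 59.8 km
  N_03: calculated 62.1 vs reported 62.2 → residual 0.1 km
  N_04: calculated 321.7 vs reported 321.7 → residual 0.0 km
N_01, N_03, N_04 are mutually consistent (residuals ≈ 0); N_02 is off by 59.8 km.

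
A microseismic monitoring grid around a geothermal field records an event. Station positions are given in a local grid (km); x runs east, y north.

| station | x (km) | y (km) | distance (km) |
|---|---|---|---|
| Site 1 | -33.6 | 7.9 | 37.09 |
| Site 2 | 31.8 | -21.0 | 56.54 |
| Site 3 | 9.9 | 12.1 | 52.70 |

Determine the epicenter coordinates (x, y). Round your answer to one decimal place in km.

Circle about each station: (x + 33.6)² + (y − 7.9)² = 37.09²; (x − 31.8)² + (y + 21.0)² = 56.54²; (x − 9.9)² + (y − 12.1)² = 52.70².
Subtracting pairs of circle equations eliminates x²+y² and gives linear equations (the radical axes):
130.8 x − 57.8 y = -1560.23
87.0 x + 8.4 y = -2348.57
Solving the 2×2 system: x ≈ -24.3, y ≈ -28.0 km.

-24.3 km east, -28.0 km north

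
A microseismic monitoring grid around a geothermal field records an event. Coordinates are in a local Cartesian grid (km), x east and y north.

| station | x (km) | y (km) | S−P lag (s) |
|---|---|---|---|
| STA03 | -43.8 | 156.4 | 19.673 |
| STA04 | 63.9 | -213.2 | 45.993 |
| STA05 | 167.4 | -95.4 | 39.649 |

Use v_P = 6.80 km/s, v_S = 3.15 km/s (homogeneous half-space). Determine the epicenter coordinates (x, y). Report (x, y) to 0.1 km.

-19.2 km east, 43.6 km north

Distance from S−P lag: d = Δt · v_P v_S / (v_P − v_S) = Δt · (6.80·3.15)/(6.80−3.15) ≈ 5.8685·Δt.
So d_STA03 = 115.45, d_STA04 = 269.91, d_STA05 = 232.68 km.
Circle about each station: (x + 43.8)² + (y − 156.4)² = 115.45²; (x − 63.9)² + (y + 213.2)² = 269.91²; (x − 167.4)² + (y + 95.4)² = 232.68².
Subtracting the STA03 equation from the STA04 and STA05 equations removes the quadratic terms:
215.4 x − 739.2 y = -36364.66
422.4 x − 503.6 y = -30066.76
Solving the 2×2 system: x ≈ -19.2, y ≈ 43.6 km.
Check against STA03 (with the unrounded x, y): √((x + 43.8)²+(y − 156.4)²) = 115.45 ≈ 115.45 km. ✓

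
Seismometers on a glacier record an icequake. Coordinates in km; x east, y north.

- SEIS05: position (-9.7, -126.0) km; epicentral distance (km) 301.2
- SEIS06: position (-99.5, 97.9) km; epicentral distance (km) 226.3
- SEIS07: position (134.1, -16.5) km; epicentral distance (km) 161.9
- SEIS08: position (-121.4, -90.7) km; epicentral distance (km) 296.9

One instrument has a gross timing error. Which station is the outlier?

Solve using three stations at a time. Using SEIS05, SEIS06, SEIS07 (subtract circle equations pairwise → linear system) gives (x, y) ≈ (121.9, 145.0).
Distances from that point to each station vs reported:
  SEIS05: calculated 301.2 vs reported 301.2 → residual 0.0 km
  SEIS06: calculated 226.3 vs reported 226.3 → residual 0.0 km
  SEIS07: calculated 161.9 vs reported 161.9 → residual 0.0 km
  SEIS08: calculated 338.7 vs reported 296.9 → residual 41.8 km
SEIS05, SEIS06, SEIS07 are mutually consistent (residuals ≈ 0); SEIS08 is off by 41.8 km.

SEIS08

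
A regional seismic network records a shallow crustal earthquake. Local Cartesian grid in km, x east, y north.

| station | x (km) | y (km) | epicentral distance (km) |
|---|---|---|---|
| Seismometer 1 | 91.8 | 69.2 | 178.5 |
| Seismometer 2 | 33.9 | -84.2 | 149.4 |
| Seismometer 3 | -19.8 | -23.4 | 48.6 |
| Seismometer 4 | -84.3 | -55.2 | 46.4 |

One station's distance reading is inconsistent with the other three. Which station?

Solve using three stations at a time. Using Seismometer 1, Seismometer 3, Seismometer 4 (subtract circle equations pairwise → linear system) gives (x, y) ≈ (-67.0, -12.2).
Distances from that point to each station vs reported:
  Seismometer 1: calculated 178.5 vs reported 178.5 → residual 0.0 km
  Seismometer 2: calculated 123.9 vs reported 149.4 → residual 25.5 km
  Seismometer 3: calculated 48.5 vs reported 48.6 → residual 0.1 km
  Seismometer 4: calculated 46.3 vs reported 46.4 → residual 0.1 km
Seismometer 1, Seismometer 3, Seismometer 4 are mutually consistent (residuals ≈ 0); Seismometer 2 is off by 25.5 km.

Seismometer 2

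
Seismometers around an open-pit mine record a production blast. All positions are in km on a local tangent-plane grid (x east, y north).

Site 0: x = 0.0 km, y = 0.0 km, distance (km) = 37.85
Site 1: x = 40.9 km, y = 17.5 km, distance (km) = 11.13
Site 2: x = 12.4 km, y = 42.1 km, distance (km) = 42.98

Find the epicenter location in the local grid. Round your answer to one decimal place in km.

Circle about each station: x² + y² = 37.85²; (x − 40.9)² + (y − 17.5)² = 11.13²; (x − 12.4)² + (y − 42.1)² = 42.98².
Subtracting the Site 0 equation from the Site 1 and Site 2 equations removes the quadratic terms:
81.8 x + 35.0 y = 3287.81
24.8 x + 84.2 y = 1511.51
Solving the 2×2 system: x ≈ 37.2, y ≈ 7.0 km.
Check against Site 0 (with the unrounded x, y): √(x²+y²) = 37.85 ≈ 37.85 km. ✓

x ≈ 37.2 km, y ≈ 7.0 km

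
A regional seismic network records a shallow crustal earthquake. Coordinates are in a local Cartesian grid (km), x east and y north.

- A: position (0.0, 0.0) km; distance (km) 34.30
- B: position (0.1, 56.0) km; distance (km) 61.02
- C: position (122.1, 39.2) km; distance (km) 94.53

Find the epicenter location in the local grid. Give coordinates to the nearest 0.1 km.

x ≈ 33.9 km, y ≈ 5.2 km

Circle about each station: x² + y² = 34.30²; (x − 0.1)² + (y − 56.0)² = 61.02²; (x − 122.1)² + (y − 39.2)² = 94.53².
Subtracting pairs of circle equations eliminates x²+y² and gives linear equations (the radical axes):
0.2 x + 112.0 y = 589.06
244.2 x + 78.4 y = 8685.62
Solving the 2×2 system: x ≈ 33.9, y ≈ 5.2 km.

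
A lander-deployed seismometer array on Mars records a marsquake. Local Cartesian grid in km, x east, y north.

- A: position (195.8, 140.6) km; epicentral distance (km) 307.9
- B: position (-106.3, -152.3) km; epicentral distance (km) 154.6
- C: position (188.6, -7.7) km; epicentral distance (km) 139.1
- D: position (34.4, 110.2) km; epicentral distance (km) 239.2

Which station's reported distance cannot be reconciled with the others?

C

Solve using three stations at a time. Using A, B, D (subtract circle equations pairwise → linear system) gives (x, y) ≈ (46.5, -128.7).
Distances from that point to each station vs reported:
  A: calculated 307.9 vs reported 307.9 → residual 0.0 km
  B: calculated 154.6 vs reported 154.6 → residual 0.0 km
  C: calculated 186.6 vs reported 139.1 → residual 47.5 km
  D: calculated 239.2 vs reported 239.2 → residual 0.0 km
A, B, D are mutually consistent (residuals ≈ 0); C is off by 47.5 km.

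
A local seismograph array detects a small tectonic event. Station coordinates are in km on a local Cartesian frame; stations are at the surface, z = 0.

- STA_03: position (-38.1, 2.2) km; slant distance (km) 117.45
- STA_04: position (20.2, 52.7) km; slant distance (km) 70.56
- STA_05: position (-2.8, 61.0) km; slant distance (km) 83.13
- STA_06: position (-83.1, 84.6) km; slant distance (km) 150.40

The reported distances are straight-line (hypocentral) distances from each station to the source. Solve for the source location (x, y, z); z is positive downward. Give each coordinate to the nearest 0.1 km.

(47.9, 49.1, 64.8)

Each station gives a sphere (x−x_i)² + (y−y_i)² + z² = d_i² (stations at z=0).
Subtracting the STA_03 sphere from STA_04 and STA_05: z² cancels, leaving linear equations in x and y:
116.6 x + 101.0 y = 10544.67
70.6 x + 117.6 y = 9156.30
Solving: x ≈ 47.902, y ≈ 49.102 km (keep extra digits for the depth step; rounded: 47.9, 49.1).
Then from the STA_03 sphere: z² = 117.45² − (x + 38.1)² − (y − 2.2)² with x = 47.902, y = 49.102, so z ≈ 64.795 ≈ 64.8 km.
Check against STA_06 (with the unrounded solution): distance 150.40 ≈ 150.40 km. ✓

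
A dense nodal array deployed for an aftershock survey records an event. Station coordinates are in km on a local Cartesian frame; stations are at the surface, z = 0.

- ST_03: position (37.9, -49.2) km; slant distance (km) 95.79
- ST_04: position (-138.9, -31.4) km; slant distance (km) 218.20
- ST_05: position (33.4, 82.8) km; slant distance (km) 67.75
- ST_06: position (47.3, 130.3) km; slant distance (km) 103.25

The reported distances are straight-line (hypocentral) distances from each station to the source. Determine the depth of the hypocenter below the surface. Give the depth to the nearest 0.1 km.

Each station gives a sphere (x−x_i)² + (y−y_i)² + z² = d_i² (stations at z=0).
Subtracting the ST_03 sphere from ST_04 and ST_05: z² cancels, leaving linear equations in x and y:
-353.6 x + 35.6 y = -22013.40
-9.0 x + 264.0 y = 8700.01
Solving: x ≈ 65.799, y ≈ 35.198 km (keep extra digits for the depth step; rounded: 65.8, 35.2).
Then from the ST_03 sphere: z² = 95.79² − (x − 37.9)² − (y + 49.2)² with x = 65.799, y = 35.198, so z ≈ 35.698 ≈ 35.7 km.
Check against ST_06 (with the unrounded solution): distance 103.25 ≈ 103.25 km. ✓

35.7 km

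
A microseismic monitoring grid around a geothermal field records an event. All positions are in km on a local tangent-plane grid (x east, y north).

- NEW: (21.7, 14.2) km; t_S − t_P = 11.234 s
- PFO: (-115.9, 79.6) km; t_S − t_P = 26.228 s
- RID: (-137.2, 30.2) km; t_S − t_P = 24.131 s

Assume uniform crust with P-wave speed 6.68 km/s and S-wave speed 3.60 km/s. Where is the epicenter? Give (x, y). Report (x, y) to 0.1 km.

Distance from S−P lag: d = Δt · v_P v_S / (v_P − v_S) = Δt · (6.68·3.60)/(6.68−3.60) ≈ 7.8078·Δt.
So d_NEW = 87.71, d_PFO = 204.78, d_RID = 188.41 km.
Circle about each station: (x − 21.7)² + (y − 14.2)² = 87.71²; (x + 115.9)² + (y − 79.6)² = 204.78²; (x + 137.2)² + (y − 30.2)² = 188.41².
Subtracting the NEW equation from the PFO and RID equations removes the quadratic terms:
-275.2 x + 130.8 y = -15145.36
-317.8 x + 32.0 y = -8741.93
Solving the 2×2 system: x ≈ 20.1, y ≈ -73.5 km.
Check against NEW (with the unrounded x, y): √((x − 21.7)²+(y − 14.2)²) = 87.70 ≈ 87.71 km. ✓

20.1 km east, -73.5 km north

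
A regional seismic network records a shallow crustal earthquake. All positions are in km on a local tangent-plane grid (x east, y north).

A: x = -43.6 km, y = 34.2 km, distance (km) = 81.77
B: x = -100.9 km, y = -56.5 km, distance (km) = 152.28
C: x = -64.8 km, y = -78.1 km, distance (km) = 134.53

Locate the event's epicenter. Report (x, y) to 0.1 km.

35.1 km east, 12.0 km north

Circle about each station: (x + 43.6)² + (y − 34.2)² = 81.77²; (x + 100.9)² + (y + 56.5)² = 152.28²; (x + 64.8)² + (y + 78.1)² = 134.53².
Subtracting pairs of circle equations eliminates x²+y² and gives linear equations (the radical axes):
-114.6 x − 181.4 y = -6200.41
-42.4 x − 224.6 y = -4183.94
Solving the 2×2 system: x ≈ 35.1, y ≈ 12.0 km.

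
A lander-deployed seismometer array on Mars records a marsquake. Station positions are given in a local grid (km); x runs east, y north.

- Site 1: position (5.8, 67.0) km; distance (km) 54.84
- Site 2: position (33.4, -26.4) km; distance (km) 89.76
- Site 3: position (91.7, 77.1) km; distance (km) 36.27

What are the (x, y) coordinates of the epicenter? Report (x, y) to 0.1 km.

(60.1, 59.3)

Circle about each station: (x − 5.8)² + (y − 67.0)² = 54.84²; (x − 33.4)² + (y + 26.4)² = 89.76²; (x − 91.7)² + (y − 77.1)² = 36.27².
Subtracting the Site 1 equation from the Site 2 and Site 3 equations removes the quadratic terms:
55.2 x − 186.8 y = -7759.55
171.8 x + 20.2 y = 11522.57
Solving the 2×2 system: x ≈ 60.1, y ≈ 59.3 km.
Check against Site 1 (with the unrounded x, y): √((x − 5.8)²+(y − 67.0)²) = 54.84 ≈ 54.84 km. ✓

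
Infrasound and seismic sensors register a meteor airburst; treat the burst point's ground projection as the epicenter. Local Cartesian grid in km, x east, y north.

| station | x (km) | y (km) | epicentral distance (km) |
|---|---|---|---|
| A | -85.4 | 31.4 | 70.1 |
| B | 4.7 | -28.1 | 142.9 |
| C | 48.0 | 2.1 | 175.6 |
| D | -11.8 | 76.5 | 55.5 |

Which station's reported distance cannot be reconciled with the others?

C

Solve using three stations at a time. Using A, B, D (subtract circle equations pairwise → linear system) gives (x, y) ≈ (-63.0, 97.7).
Distances from that point to each station vs reported:
  A: calculated 70.0 vs reported 70.1 → residual 0.1 km
  B: calculated 142.9 vs reported 142.9 → residual 0.0 km
  C: calculated 146.5 vs reported 175.6 → residual 29.1 km
  D: calculated 55.4 vs reported 55.5 → residual 0.1 km
A, B, D are mutually consistent (residuals ≈ 0); C is off by 29.1 km.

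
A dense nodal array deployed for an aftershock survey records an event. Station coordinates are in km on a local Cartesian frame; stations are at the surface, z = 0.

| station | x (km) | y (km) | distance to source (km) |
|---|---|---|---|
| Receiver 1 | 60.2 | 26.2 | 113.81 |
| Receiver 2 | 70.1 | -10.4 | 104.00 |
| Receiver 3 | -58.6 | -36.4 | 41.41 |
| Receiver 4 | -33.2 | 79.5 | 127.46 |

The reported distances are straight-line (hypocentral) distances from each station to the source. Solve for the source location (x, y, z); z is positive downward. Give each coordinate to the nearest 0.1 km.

Each station gives a sphere (x−x_i)² + (y−y_i)² + z² = d_i² (stations at z=0).
Subtracting the Receiver 1 sphere from Receiver 2 and Receiver 3: z² cancels, leaving linear equations in x and y:
19.8 x − 73.2 y = 2848.41
-237.6 x − 125.2 y = 11686.37
Solving: x ≈ -25.103, y ≈ -45.703 km (keep extra digits for the depth step; rounded: -25.1, -45.7).
Then from the Receiver 1 sphere: z² = 113.81² − (x − 60.2)² − (y − 26.2)² with x = -25.103, y = -45.703, so z ≈ 22.496 ≈ 22.5 km.

(-25.1, -45.7, 22.5)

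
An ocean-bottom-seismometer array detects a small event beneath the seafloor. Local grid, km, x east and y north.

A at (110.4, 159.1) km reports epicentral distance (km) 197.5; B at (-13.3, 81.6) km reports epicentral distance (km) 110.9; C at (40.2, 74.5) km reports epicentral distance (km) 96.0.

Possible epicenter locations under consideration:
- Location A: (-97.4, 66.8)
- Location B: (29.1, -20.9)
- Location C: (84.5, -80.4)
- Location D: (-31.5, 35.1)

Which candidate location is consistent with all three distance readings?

Location B

For each candidate, compare |candidate − station| to the reported distance:
Location A: residuals A 29.9, B 25.5, C 41.8 → max 41.8 km
Location B: residuals A 0.0, B 0.0, C 0.0 → max 0.0 km
Location C: residuals A 43.4, B 78.3, C 65.1 → max 78.3 km
Location D: residuals A 9.1, B 61.0, C 14.2 → max 61.0 km
Only Location B has all residuals ≈ 0.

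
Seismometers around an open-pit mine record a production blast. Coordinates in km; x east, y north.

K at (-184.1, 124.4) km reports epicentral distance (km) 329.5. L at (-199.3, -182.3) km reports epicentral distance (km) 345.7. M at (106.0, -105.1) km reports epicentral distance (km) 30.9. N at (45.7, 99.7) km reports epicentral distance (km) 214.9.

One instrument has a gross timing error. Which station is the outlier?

K

Solve using three stations at a time. Using L, M, N (subtract circle equations pairwise → linear system) gives (x, y) ≈ (135.3, -95.6).
Distances from that point to each station vs reported:
  K: calculated 387.9 vs reported 329.5 → residual 58.4 km
  L: calculated 345.7 vs reported 345.7 → residual 0.0 km
  M: calculated 30.8 vs reported 30.9 → residual 0.1 km
  N: calculated 214.9 vs reported 214.9 → residual 0.0 km
L, M, N are mutually consistent (residuals ≈ 0); K is off by 58.4 km.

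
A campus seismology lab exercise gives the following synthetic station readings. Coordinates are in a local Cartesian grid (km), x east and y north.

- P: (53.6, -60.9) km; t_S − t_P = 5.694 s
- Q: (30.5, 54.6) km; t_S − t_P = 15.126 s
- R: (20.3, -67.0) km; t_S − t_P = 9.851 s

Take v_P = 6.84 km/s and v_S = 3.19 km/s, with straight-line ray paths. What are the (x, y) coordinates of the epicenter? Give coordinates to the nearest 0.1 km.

x ≈ 65.2 km, y ≈ -28.9 km

Distance from S−P lag: d = Δt · v_P v_S / (v_P − v_S) = Δt · (6.84·3.19)/(6.84−3.19) ≈ 5.9780·Δt.
So d_P = 34.04, d_Q = 90.42, d_R = 58.89 km.
Circle about each station: (x − 53.6)² + (y + 60.9)² = 34.04²; (x − 30.5)² + (y − 54.6)² = 90.42²; (x − 20.3)² + (y + 67.0)² = 58.89².
Subtracting the P equation from the Q and R equations removes the quadratic terms:
-46.2 x + 231.0 y = -9687.41
-66.6 x − 12.2 y = -3989.99
Solving the 2×2 system: x ≈ 65.2, y ≈ -28.9 km.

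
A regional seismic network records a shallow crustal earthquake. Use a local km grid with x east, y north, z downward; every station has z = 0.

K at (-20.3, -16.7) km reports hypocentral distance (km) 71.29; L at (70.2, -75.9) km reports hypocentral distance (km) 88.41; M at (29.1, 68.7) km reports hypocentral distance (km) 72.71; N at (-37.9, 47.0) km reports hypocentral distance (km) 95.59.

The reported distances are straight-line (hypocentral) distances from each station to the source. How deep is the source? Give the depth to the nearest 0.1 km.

Each station gives a sphere (x−x_i)² + (y−y_i)² + z² = d_i² (stations at z=0).
Subtracting the K sphere from L and M: z² cancels, leaving linear equations in x and y:
181.0 x − 118.4 y = 7263.81
98.8 x + 170.8 y = 4671.04
Solving: x ≈ 42.093, y ≈ 2.999 km (keep extra digits for the depth step; rounded: 42.1, 3.0).
Then from the K sphere: z² = 71.29² − (x + 20.3)² − (y + 16.7)² with x = 42.093, y = 2.999, so z ≈ 28.308 ≈ 28.3 km.
Check against N (with the unrounded solution): distance 95.58 ≈ 95.59 km. ✓

28.3 km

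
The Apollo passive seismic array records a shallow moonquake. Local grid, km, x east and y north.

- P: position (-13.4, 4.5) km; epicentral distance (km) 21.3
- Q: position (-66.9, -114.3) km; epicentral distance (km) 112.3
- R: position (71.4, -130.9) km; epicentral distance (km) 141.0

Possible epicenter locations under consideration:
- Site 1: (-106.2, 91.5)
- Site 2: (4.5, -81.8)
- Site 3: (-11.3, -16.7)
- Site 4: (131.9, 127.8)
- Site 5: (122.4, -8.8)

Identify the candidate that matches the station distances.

Site 3

For each candidate, compare |candidate − station| to the reported distance:
Site 1: residuals P 105.9, Q 97.2, R 143.6 → max 143.6 km
Site 2: residuals P 66.8, Q 33.9, R 58.0 → max 66.8 km
Site 3: residuals P 0.0, Q 0.0, R 0.0 → max 0.0 km
Site 4: residuals P 169.3, Q 201.0, R 124.7 → max 201.0 km
Site 5: residuals P 115.1, Q 104.4, R 8.7 → max 115.1 km
Only Site 3 has all residuals ≈ 0.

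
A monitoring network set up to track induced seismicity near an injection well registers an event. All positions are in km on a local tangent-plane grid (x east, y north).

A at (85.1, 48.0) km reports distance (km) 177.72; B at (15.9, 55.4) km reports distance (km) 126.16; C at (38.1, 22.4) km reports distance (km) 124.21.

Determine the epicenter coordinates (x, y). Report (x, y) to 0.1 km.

-72.0 km east, -35.1 km north

Circle about each station: (x − 85.1)² + (y − 48.0)² = 177.72²; (x − 15.9)² + (y − 55.4)² = 126.16²; (x − 38.1)² + (y − 22.4)² = 124.21².
Subtracting the A equation from the B and C equations removes the quadratic terms:
-138.4 x + 14.8 y = 9444.01
-94.0 x − 51.2 y = 8563.63
Solving the 2×2 system: x ≈ -72.0, y ≈ -35.1 km.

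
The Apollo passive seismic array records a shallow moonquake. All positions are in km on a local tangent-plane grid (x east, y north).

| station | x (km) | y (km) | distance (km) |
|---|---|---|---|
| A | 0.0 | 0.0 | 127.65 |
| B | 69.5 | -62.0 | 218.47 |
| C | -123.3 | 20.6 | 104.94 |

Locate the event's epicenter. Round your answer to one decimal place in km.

(-66.6, 108.9)

Circle about each station: x² + y² = 127.65²; (x − 69.5)² + (y + 62.0)² = 218.47²; (x + 123.3)² + (y − 20.6)² = 104.94².
Subtracting the A equation from the B and C equations removes the quadratic terms:
139.0 x − 124.0 y = -22760.37
-246.6 x + 41.2 y = 20909.37
Solving the 2×2 system: x ≈ -66.6, y ≈ 108.9 km.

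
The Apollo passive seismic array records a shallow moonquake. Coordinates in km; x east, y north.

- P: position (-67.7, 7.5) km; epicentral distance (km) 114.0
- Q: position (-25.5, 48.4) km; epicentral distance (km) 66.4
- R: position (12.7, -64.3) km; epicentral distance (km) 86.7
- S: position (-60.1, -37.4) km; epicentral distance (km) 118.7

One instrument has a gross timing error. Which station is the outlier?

Q

Solve using three stations at a time. Using P, R, S (subtract circle equations pairwise → linear system) gives (x, y) ≈ (46.1, 15.8).
Distances from that point to each station vs reported:
  P: calculated 114.1 vs reported 114.0 → residual 0.1 km
  Q: calculated 78.6 vs reported 66.4 → residual 12.2 km
  R: calculated 86.8 vs reported 86.7 → residual 0.1 km
  S: calculated 118.8 vs reported 118.7 → residual 0.1 km
P, R, S are mutually consistent (residuals ≈ 0); Q is off by 12.2 km.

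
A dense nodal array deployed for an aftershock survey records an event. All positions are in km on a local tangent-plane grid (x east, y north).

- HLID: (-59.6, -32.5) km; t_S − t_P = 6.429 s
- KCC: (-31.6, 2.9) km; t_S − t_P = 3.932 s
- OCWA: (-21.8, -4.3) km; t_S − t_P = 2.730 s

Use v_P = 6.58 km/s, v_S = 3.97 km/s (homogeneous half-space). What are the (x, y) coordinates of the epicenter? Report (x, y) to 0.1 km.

(2.7, -16.4)

Distance from S−P lag: d = Δt · v_P v_S / (v_P − v_S) = Δt · (6.58·3.97)/(6.58−3.97) ≈ 10.0087·Δt.
So d_HLID = 64.35, d_KCC = 39.35, d_OCWA = 27.32 km.
Circle about each station: (x + 59.6)² + (y + 32.5)² = 64.35²; (x + 31.6)² + (y − 2.9)² = 39.35²; (x + 21.8)² + (y + 4.3)² = 27.32².
Subtracting the HLID equation from the KCC and OCWA equations removes the quadratic terms:
56.0 x + 70.8 y = -1008.94
75.6 x + 56.4 y = -720.14
Solving the 2×2 system: x ≈ 2.7, y ≈ -16.4 km.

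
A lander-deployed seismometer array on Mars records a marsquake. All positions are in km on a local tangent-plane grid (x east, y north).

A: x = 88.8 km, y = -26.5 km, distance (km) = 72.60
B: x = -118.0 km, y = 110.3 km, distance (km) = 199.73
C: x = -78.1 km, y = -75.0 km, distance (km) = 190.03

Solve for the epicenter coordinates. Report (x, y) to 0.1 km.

(70.3, 43.7)

Circle about each station: (x − 88.8)² + (y + 26.5)² = 72.60²; (x + 118.0)² + (y − 110.3)² = 199.73²; (x + 78.1)² + (y + 75.0)² = 190.03².
Subtracting the A equation from the B and C equations removes the quadratic terms:
-413.6 x + 273.6 y = -17118.91
-333.8 x − 97.0 y = -27703.72
Solving the 2×2 system: x ≈ 70.3, y ≈ 43.7 km.
Check against A (with the unrounded x, y): √((x − 88.8)²+(y + 26.5)²) = 72.60 ≈ 72.60 km. ✓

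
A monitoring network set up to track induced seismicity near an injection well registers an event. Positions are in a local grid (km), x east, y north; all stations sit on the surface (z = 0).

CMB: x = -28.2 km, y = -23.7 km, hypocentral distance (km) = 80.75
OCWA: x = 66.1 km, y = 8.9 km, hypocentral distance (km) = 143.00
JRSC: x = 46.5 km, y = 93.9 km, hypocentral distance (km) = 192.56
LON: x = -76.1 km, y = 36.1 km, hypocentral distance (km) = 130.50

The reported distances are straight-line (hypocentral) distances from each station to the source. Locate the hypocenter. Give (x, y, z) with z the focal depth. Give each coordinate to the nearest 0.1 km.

(-34.2, -67.3, 67.7)

Each station gives a sphere (x−x_i)² + (y−y_i)² + z² = d_i² (stations at z=0).
Subtracting the CMB sphere from OCWA and JRSC: z² cancels, leaving linear equations in x and y:
188.6 x + 65.2 y = -10836.95
149.4 x + 235.2 y = -20936.26
Solving: x ≈ -34.196, y ≈ -67.293 km (keep extra digits for the depth step; rounded: -34.2, -67.3).
Then from the CMB sphere: z² = 80.75² − (x + 28.2)² − (y + 23.7)² with x = -34.196, y = -67.293, so z ≈ 67.707 ≈ 67.7 km.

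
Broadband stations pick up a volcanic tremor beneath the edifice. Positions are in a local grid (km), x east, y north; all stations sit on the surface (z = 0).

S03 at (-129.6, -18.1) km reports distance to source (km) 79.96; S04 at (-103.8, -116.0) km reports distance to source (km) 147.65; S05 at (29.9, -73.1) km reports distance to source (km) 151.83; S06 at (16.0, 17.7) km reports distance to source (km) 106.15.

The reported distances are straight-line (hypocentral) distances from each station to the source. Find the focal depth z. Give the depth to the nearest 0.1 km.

Each station gives a sphere (x−x_i)² + (y−y_i)² + z² = d_i² (stations at z=0).
Subtracting the S03 sphere from S04 and S05: z² cancels, leaving linear equations in x and y:
51.6 x − 195.8 y = -8300.25
319.0 x − 110.0 y = -27544.90
Solving: x ≈ -78.900, y ≈ 21.599 km (keep extra digits for the depth step; rounded: -78.9, 21.6).
Then from the S03 sphere: z² = 79.96² − (x + 129.6)² − (y + 18.1)² with x = -78.900, y = 21.599, so z ≈ 47.404 ≈ 47.4 km.

depth ≈ 47.4 km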